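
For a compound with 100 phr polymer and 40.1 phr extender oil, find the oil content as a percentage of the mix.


Oil % = oil / (100 + oil) * 100
= 40.1 / (100 + 40.1) * 100
= 40.1 / 140.1 * 100
= 28.62%

28.62%


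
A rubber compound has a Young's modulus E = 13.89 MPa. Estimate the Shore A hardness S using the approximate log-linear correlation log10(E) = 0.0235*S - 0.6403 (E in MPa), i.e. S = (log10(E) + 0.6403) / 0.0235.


log10(E) = 0.0235*S - 0.6403  =>  S = (log10(E) + 0.6403) / 0.0235
log10(13.89) = 1.142702
S = (1.142702 + 0.6403) / 0.0235 = 1.783002 / 0.0235
S = 75.9

Shore A = 75.9


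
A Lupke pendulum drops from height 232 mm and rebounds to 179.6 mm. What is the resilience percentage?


Resilience = h_rebound / h_drop * 100
= 179.6 / 232 * 100
= 77.4%

77.4%


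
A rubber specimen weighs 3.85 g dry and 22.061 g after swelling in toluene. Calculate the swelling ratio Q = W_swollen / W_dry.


Q = W_swollen / W_dry
Q = 22.061 / 3.85
Q = 5.73

Q = 5.73


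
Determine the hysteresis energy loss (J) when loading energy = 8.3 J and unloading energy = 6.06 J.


Hysteresis loss = loading - unloading
= 8.3 - 6.06
= 2.24 J

2.24 J


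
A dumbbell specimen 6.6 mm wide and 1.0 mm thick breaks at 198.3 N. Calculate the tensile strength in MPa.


Area = width * thickness = 6.6 * 1.0 = 6.6 mm^2
TS = force / area = 198.3 / 6.6 = 30.05 MPa

30.05 MPa


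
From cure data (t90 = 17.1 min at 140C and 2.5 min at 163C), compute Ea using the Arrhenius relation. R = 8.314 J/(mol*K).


T1 = 413.15 K, T2 = 436.15 K
1/T1 - 1/T2 = 1.2764e-04
ln(t1/t2) = ln(17.1/2.5) = 1.9228
Ea = 8.314 * 1.9228 / 1.2764e-04 = 125244.0666 J/mol
Ea = 125.24 kJ/mol

125.24 kJ/mol


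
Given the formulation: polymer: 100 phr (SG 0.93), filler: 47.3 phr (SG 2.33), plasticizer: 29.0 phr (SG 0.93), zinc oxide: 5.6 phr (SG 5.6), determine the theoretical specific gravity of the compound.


Sum of weights = 181.9
Volume contributions:
  polymer: 100/0.93 = 107.5269
  filler: 47.3/2.33 = 20.3004
  plasticizer: 29.0/0.93 = 31.1828
  zinc oxide: 5.6/5.6 = 1.0000
Sum of volumes = 160.0101
SG = 181.9 / 160.0101 = 1.137

SG = 1.137


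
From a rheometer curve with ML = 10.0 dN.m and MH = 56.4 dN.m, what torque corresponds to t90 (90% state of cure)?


M90 = ML + 0.9 * (MH - ML)
M90 = 10.0 + 0.9 * (56.4 - 10.0)
M90 = 10.0 + 0.9 * 46.4
M90 = 51.76 dN.m

51.76 dN.m


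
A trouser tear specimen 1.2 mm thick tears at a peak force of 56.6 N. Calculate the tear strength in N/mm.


Tear strength = force / thickness
= 56.6 / 1.2
= 47.17 N/mm

47.17 N/mm


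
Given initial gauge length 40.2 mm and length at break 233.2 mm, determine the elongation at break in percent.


Elongation = (Lf - L0) / L0 * 100
= (233.2 - 40.2) / 40.2 * 100
= 193.0 / 40.2 * 100
= 480.1%

480.1%


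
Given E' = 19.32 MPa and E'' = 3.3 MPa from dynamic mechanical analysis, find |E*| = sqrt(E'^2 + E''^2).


|E*| = sqrt(E'^2 + E''^2)
= sqrt(19.32^2 + 3.3^2)
= sqrt(373.2624 + 10.8900)
= 19.6 MPa

19.6 MPa


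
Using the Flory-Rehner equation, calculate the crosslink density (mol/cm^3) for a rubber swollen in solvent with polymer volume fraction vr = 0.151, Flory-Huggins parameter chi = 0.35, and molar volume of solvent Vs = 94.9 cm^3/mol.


ln(1 - vr) = ln(1 - 0.151) = -0.1637
Numerator = -((-0.1637) + 0.151 + 0.35 * 0.151^2) = 0.0047
Denominator = 94.9 * (0.151^(1/3) - 0.151/2) = 43.3700
nu = 0.0047 / 43.3700 = 1.0873e-04 mol/cm^3

1.0873e-04 mol/cm^3


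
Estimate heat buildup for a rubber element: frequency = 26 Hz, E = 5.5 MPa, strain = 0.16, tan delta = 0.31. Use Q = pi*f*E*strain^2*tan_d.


Q = pi * f * E * strain^2 * tan_d
= pi * 26 * 5.5 * 0.16^2 * 0.31
= pi * 26 * 5.5 * 0.0256 * 0.31
= 3.5652

Q = 3.5652


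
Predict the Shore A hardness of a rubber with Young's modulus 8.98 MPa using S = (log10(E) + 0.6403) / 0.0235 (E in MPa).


log10(E) = 0.0235*S - 0.6403  =>  S = (log10(E) + 0.6403) / 0.0235
log10(8.98) = 0.953276
S = (0.953276 + 0.6403) / 0.0235 = 1.593576 / 0.0235
S = 67.8

Shore A = 67.8


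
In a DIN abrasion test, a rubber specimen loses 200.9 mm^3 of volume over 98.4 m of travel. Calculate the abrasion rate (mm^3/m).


Rate = volume_loss / distance
= 200.9 / 98.4
= 2.042 mm^3/m

2.042 mm^3/m


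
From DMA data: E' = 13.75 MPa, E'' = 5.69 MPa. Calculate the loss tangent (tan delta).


tan delta = E'' / E'
= 5.69 / 13.75
= 0.4138

tan delta = 0.4138


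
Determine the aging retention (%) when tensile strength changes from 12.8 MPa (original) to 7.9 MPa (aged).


Retention = aged / original * 100
= 7.9 / 12.8 * 100
= 61.7%

61.7%


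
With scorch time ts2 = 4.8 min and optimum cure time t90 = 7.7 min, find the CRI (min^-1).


CRI = 100 / (t90 - ts2)
= 100 / (7.7 - 4.8)
= 100 / 2.9
= 34.48 min^-1

34.48 min^-1


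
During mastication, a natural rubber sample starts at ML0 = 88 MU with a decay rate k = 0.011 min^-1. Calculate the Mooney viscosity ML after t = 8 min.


ML = ML0 * exp(-k * t)
ML = 88 * exp(-0.011 * 8)
ML = 88 * 0.9158
ML = 80.59 MU

80.59 MU


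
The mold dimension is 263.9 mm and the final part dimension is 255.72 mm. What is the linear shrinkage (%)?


Shrinkage = (mold - part) / mold * 100
= (263.9 - 255.72) / 263.9 * 100
= 8.18 / 263.9 * 100
= 3.1%

3.1%


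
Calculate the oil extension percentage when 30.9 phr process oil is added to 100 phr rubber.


Oil % = oil / (100 + oil) * 100
= 30.9 / (100 + 30.9) * 100
= 30.9 / 130.9 * 100
= 23.61%

23.61%


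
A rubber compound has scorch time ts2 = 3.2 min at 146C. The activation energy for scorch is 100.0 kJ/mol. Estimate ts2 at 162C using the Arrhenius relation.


Convert temperatures: T1 = 146 + 273.15 = 419.15 K, T2 = 162 + 273.15 = 435.15 K
ts2_new = 3.2 * exp(100000 / 8.314 * (1/435.15 - 1/419.15))
1/T2 - 1/T1 = -8.7723e-05
ts2_new = 1.11 min

1.11 min


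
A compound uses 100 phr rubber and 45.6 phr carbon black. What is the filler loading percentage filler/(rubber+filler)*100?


Filler % = filler / (rubber + filler) * 100
= 45.6 / (100 + 45.6) * 100
= 45.6 / 145.6 * 100
= 31.32%

31.32%


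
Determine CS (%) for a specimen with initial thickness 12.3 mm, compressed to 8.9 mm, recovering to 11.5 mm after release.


CS = (t0 - recovered) / (t0 - ts) * 100
= (12.3 - 11.5) / (12.3 - 8.9) * 100
= 0.8 / 3.4 * 100
= 23.5%

23.5%


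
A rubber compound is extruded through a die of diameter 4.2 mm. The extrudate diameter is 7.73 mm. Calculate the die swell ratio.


Die swell ratio = D_extrudate / D_die
= 7.73 / 4.2
= 1.84

Die swell = 1.84


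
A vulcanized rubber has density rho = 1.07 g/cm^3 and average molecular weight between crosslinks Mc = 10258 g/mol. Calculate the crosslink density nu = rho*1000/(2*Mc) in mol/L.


nu = rho * 1000 / (2 * Mc)
nu = 1.07 * 1000 / (2 * 10258)
nu = 1070.0 / 20516
nu = 0.0522 mol/L

0.0522 mol/L


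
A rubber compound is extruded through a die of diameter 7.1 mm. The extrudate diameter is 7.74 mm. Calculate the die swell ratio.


Die swell ratio = D_extrudate / D_die
= 7.74 / 7.1
= 1.09

Die swell = 1.09


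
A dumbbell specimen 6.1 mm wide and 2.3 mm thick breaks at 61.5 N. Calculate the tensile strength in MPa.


Area = width * thickness = 6.1 * 2.3 = 14.03 mm^2
TS = force / area = 61.5 / 14.03 = 4.38 MPa

4.38 MPa


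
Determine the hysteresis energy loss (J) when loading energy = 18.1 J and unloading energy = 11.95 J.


Hysteresis loss = loading - unloading
= 18.1 - 11.95
= 6.15 J

6.15 J


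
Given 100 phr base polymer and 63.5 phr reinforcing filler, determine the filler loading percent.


Filler % = filler / (rubber + filler) * 100
= 63.5 / (100 + 63.5) * 100
= 63.5 / 163.5 * 100
= 38.84%

38.84%


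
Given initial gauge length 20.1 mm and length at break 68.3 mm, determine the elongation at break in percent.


Elongation = (Lf - L0) / L0 * 100
= (68.3 - 20.1) / 20.1 * 100
= 48.2 / 20.1 * 100
= 239.8%

239.8%


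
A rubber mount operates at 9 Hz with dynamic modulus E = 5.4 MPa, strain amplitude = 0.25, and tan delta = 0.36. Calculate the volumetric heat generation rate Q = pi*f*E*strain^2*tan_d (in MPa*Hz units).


Q = pi * f * E * strain^2 * tan_d
= pi * 9 * 5.4 * 0.25^2 * 0.36
= pi * 9 * 5.4 * 0.0625 * 0.36
= 3.4353

Q = 3.4353


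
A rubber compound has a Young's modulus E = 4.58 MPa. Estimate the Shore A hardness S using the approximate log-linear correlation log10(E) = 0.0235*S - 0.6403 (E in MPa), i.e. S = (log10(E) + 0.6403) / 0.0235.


log10(E) = 0.0235*S - 0.6403  =>  S = (log10(E) + 0.6403) / 0.0235
log10(4.58) = 0.660865
S = (0.660865 + 0.6403) / 0.0235 = 1.301165 / 0.0235
S = 55.4

Shore A = 55.4


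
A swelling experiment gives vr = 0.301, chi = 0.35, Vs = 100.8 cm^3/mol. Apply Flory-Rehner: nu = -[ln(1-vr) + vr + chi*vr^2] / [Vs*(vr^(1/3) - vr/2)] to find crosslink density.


ln(1 - vr) = ln(1 - 0.301) = -0.3581
Numerator = -((-0.3581) + 0.301 + 0.35 * 0.301^2) = 0.0254
Denominator = 100.8 * (0.301^(1/3) - 0.301/2) = 52.3833
nu = 0.0254 / 52.3833 = 4.8478e-04 mol/cm^3

4.8478e-04 mol/cm^3


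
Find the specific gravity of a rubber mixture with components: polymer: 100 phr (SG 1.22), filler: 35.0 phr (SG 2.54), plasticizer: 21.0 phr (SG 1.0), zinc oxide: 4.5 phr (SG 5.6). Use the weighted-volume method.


Sum of weights = 160.5
Volume contributions:
  polymer: 100/1.22 = 81.9672
  filler: 35.0/2.54 = 13.7795
  plasticizer: 21.0/1.0 = 21.0000
  zinc oxide: 4.5/5.6 = 0.8036
Sum of volumes = 117.5503
SG = 160.5 / 117.5503 = 1.365

SG = 1.365


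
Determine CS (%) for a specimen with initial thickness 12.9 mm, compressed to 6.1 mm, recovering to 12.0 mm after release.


CS = (t0 - recovered) / (t0 - ts) * 100
= (12.9 - 12.0) / (12.9 - 6.1) * 100
= 0.9 / 6.8 * 100
= 13.2%

13.2%


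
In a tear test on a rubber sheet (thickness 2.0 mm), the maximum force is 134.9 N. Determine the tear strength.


Tear strength = force / thickness
= 134.9 / 2.0
= 67.45 N/mm

67.45 N/mm


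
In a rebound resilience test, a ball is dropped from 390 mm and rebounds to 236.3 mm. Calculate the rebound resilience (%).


Resilience = h_rebound / h_drop * 100
= 236.3 / 390 * 100
= 60.6%

60.6%


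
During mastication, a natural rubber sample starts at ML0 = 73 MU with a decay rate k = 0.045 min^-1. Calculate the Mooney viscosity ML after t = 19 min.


ML = ML0 * exp(-k * t)
ML = 73 * exp(-0.045 * 19)
ML = 73 * 0.4253
ML = 31.05 MU

31.05 MU


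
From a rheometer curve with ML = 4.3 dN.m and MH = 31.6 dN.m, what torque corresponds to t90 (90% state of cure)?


M90 = ML + 0.9 * (MH - ML)
M90 = 4.3 + 0.9 * (31.6 - 4.3)
M90 = 4.3 + 0.9 * 27.3
M90 = 28.87 dN.m

28.87 dN.m


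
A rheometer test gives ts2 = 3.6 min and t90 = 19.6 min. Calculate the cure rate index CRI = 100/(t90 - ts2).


CRI = 100 / (t90 - ts2)
= 100 / (19.6 - 3.6)
= 100 / 16.0
= 6.25 min^-1

6.25 min^-1


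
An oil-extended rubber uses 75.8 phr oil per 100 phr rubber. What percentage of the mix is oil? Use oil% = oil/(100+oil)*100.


Oil % = oil / (100 + oil) * 100
= 75.8 / (100 + 75.8) * 100
= 75.8 / 175.8 * 100
= 43.12%

43.12%


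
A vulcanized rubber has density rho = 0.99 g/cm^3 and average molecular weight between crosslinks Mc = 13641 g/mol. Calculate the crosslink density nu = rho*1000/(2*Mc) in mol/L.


nu = rho * 1000 / (2 * Mc)
nu = 0.99 * 1000 / (2 * 13641)
nu = 990.0 / 27282
nu = 0.0363 mol/L

0.0363 mol/L


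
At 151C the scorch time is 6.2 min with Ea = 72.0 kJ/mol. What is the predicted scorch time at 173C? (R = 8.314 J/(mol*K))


Convert temperatures: T1 = 151 + 273.15 = 424.15 K, T2 = 173 + 273.15 = 446.15 K
ts2_new = 6.2 * exp(72000 / 8.314 * (1/446.15 - 1/424.15))
1/T2 - 1/T1 = -1.1626e-04
ts2_new = 2.27 min

2.27 min


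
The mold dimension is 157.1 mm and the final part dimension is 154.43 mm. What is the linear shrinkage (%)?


Shrinkage = (mold - part) / mold * 100
= (157.1 - 154.43) / 157.1 * 100
= 2.67 / 157.1 * 100
= 1.7%

1.7%


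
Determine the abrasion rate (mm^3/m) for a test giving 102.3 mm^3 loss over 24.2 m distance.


Rate = volume_loss / distance
= 102.3 / 24.2
= 4.227 mm^3/m

4.227 mm^3/m


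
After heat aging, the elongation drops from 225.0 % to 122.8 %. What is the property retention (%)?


Retention = aged / original * 100
= 122.8 / 225.0 * 100
= 54.6%

54.6%


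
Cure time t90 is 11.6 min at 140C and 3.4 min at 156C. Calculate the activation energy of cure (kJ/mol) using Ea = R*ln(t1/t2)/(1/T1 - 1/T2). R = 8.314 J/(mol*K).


T1 = 413.15 K, T2 = 429.15 K
1/T1 - 1/T2 = 9.0241e-05
ln(t1/t2) = ln(11.6/3.4) = 1.2272
Ea = 8.314 * 1.2272 / 9.0241e-05 = 113066.1897 J/mol
Ea = 113.07 kJ/mol

113.07 kJ/mol


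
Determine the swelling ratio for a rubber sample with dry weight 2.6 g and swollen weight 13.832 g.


Q = W_swollen / W_dry
Q = 13.832 / 2.6
Q = 5.32

Q = 5.32


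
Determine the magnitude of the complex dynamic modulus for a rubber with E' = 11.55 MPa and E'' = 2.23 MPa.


|E*| = sqrt(E'^2 + E''^2)
= sqrt(11.55^2 + 2.23^2)
= sqrt(133.4025 + 4.9729)
= 11.763 MPa

11.763 MPa


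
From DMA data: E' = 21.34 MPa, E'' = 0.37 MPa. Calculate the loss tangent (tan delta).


tan delta = E'' / E'
= 0.37 / 21.34
= 0.0173

tan delta = 0.0173


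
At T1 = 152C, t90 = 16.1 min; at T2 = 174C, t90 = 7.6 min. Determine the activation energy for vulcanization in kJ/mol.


T1 = 425.15 K, T2 = 447.15 K
1/T1 - 1/T2 = 1.1573e-04
ln(t1/t2) = ln(16.1/7.6) = 0.7507
Ea = 8.314 * 0.7507 / 1.1573e-04 = 53930.2472 J/mol
Ea = 53.93 kJ/mol

53.93 kJ/mol


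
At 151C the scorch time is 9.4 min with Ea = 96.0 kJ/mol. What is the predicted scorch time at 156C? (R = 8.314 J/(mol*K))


Convert temperatures: T1 = 151 + 273.15 = 424.15 K, T2 = 156 + 273.15 = 429.15 K
ts2_new = 9.4 * exp(96000 / 8.314 * (1/429.15 - 1/424.15))
1/T2 - 1/T1 = -2.7469e-05
ts2_new = 6.85 min

6.85 min


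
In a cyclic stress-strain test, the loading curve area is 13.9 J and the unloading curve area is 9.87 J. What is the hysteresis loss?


Hysteresis loss = loading - unloading
= 13.9 - 9.87
= 4.03 J

4.03 J


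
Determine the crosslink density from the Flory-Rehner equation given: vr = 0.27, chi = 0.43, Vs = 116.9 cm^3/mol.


ln(1 - vr) = ln(1 - 0.27) = -0.3147
Numerator = -((-0.3147) + 0.27 + 0.43 * 0.27^2) = 0.0134
Denominator = 116.9 * (0.27^(1/3) - 0.27/2) = 59.7745
nu = 0.0134 / 59.7745 = 2.2357e-04 mol/cm^3

2.2357e-04 mol/cm^3


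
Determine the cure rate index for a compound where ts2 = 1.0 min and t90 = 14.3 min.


CRI = 100 / (t90 - ts2)
= 100 / (14.3 - 1.0)
= 100 / 13.3
= 7.52 min^-1

7.52 min^-1


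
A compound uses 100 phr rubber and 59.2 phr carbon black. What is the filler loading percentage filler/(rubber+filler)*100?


Filler % = filler / (rubber + filler) * 100
= 59.2 / (100 + 59.2) * 100
= 59.2 / 159.2 * 100
= 37.19%

37.19%


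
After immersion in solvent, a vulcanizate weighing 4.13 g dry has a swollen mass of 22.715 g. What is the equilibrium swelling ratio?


Q = W_swollen / W_dry
Q = 22.715 / 4.13
Q = 5.5

Q = 5.5


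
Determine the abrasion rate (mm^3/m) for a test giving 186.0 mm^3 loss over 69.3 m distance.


Rate = volume_loss / distance
= 186.0 / 69.3
= 2.684 mm^3/m

2.684 mm^3/m


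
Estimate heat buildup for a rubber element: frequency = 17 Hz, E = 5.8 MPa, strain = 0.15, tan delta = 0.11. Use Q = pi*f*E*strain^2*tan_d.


Q = pi * f * E * strain^2 * tan_d
= pi * 17 * 5.8 * 0.15^2 * 0.11
= pi * 17 * 5.8 * 0.0225 * 0.11
= 0.7667

Q = 0.7667


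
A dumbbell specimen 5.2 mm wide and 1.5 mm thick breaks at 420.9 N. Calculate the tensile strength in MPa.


Area = width * thickness = 5.2 * 1.5 = 7.8 mm^2
TS = force / area = 420.9 / 7.8 = 53.96 MPa

53.96 MPa


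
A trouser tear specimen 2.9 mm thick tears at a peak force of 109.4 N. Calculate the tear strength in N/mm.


Tear strength = force / thickness
= 109.4 / 2.9
= 37.72 N/mm

37.72 N/mm


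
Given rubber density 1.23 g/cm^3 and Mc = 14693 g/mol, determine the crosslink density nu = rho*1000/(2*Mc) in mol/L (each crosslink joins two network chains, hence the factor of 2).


nu = rho * 1000 / (2 * Mc)
nu = 1.23 * 1000 / (2 * 14693)
nu = 1230.0 / 29386
nu = 0.0419 mol/L

0.0419 mol/L


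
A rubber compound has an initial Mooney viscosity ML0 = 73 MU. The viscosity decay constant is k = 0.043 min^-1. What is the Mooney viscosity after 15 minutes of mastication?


ML = ML0 * exp(-k * t)
ML = 73 * exp(-0.043 * 15)
ML = 73 * 0.5247
ML = 38.3 MU

38.3 MU


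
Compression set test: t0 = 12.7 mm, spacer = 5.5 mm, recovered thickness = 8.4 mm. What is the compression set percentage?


CS = (t0 - recovered) / (t0 - ts) * 100
= (12.7 - 8.4) / (12.7 - 5.5) * 100
= 4.3 / 7.2 * 100
= 59.7%

59.7%


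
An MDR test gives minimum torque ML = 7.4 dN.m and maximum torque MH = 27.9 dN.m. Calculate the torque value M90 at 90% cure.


M90 = ML + 0.9 * (MH - ML)
M90 = 7.4 + 0.9 * (27.9 - 7.4)
M90 = 7.4 + 0.9 * 20.5
M90 = 25.85 dN.m

25.85 dN.m


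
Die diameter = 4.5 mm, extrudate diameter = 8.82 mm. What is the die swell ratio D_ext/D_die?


Die swell ratio = D_extrudate / D_die
= 8.82 / 4.5
= 1.96

Die swell = 1.96


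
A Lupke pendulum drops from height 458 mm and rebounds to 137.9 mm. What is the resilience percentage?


Resilience = h_rebound / h_drop * 100
= 137.9 / 458 * 100
= 30.1%

30.1%


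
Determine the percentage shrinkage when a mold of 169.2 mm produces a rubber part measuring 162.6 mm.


Shrinkage = (mold - part) / mold * 100
= (169.2 - 162.6) / 169.2 * 100
= 6.6 / 169.2 * 100
= 3.9%

3.9%


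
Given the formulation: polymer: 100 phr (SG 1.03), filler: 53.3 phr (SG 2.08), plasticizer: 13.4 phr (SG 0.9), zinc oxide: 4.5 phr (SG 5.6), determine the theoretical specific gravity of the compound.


Sum of weights = 171.2
Volume contributions:
  polymer: 100/1.03 = 97.0874
  filler: 53.3/2.08 = 25.6250
  plasticizer: 13.4/0.9 = 14.8889
  zinc oxide: 4.5/5.6 = 0.8036
Sum of volumes = 138.4048
SG = 171.2 / 138.4048 = 1.237

SG = 1.237


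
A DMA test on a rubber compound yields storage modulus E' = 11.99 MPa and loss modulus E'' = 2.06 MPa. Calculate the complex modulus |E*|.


|E*| = sqrt(E'^2 + E''^2)
= sqrt(11.99^2 + 2.06^2)
= sqrt(143.7601 + 4.2436)
= 12.166 MPa

12.166 MPa


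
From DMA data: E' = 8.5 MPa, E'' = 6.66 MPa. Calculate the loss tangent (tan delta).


tan delta = E'' / E'
= 6.66 / 8.5
= 0.7835

tan delta = 0.7835


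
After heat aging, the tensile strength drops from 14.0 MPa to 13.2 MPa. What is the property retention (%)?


Retention = aged / original * 100
= 13.2 / 14.0 * 100
= 94.3%

94.3%


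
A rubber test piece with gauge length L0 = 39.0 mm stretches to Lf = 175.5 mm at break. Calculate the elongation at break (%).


Elongation = (Lf - L0) / L0 * 100
= (175.5 - 39.0) / 39.0 * 100
= 136.5 / 39.0 * 100
= 350.0%

350.0%


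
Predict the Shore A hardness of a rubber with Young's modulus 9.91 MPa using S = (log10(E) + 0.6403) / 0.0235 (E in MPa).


log10(E) = 0.0235*S - 0.6403  =>  S = (log10(E) + 0.6403) / 0.0235
log10(9.91) = 0.996074
S = (0.996074 + 0.6403) / 0.0235 = 1.636374 / 0.0235
S = 69.6

Shore A = 69.6


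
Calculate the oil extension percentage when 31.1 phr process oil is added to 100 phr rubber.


Oil % = oil / (100 + oil) * 100
= 31.1 / (100 + 31.1) * 100
= 31.1 / 131.1 * 100
= 23.72%

23.72%


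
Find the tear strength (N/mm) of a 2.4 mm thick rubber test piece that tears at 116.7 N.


Tear strength = force / thickness
= 116.7 / 2.4
= 48.62 N/mm

48.62 N/mm


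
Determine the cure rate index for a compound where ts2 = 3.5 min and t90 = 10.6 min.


CRI = 100 / (t90 - ts2)
= 100 / (10.6 - 3.5)
= 100 / 7.1
= 14.08 min^-1

14.08 min^-1


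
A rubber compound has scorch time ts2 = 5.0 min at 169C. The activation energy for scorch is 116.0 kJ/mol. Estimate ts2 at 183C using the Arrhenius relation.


Convert temperatures: T1 = 169 + 273.15 = 442.15 K, T2 = 183 + 273.15 = 456.15 K
ts2_new = 5.0 * exp(116000 / 8.314 * (1/456.15 - 1/442.15))
1/T2 - 1/T1 = -6.9415e-05
ts2_new = 1.9 min

1.9 min


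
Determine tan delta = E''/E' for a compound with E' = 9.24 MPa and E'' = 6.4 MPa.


tan delta = E'' / E'
= 6.4 / 9.24
= 0.6926

tan delta = 0.6926


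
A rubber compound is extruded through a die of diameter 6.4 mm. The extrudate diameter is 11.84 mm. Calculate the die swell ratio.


Die swell ratio = D_extrudate / D_die
= 11.84 / 6.4
= 1.85

Die swell = 1.85


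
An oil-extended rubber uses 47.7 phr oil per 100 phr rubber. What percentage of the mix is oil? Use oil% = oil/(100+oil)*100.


Oil % = oil / (100 + oil) * 100
= 47.7 / (100 + 47.7) * 100
= 47.7 / 147.7 * 100
= 32.3%

32.3%


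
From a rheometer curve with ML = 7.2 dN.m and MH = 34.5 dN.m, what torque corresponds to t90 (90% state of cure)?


M90 = ML + 0.9 * (MH - ML)
M90 = 7.2 + 0.9 * (34.5 - 7.2)
M90 = 7.2 + 0.9 * 27.3
M90 = 31.77 dN.m

31.77 dN.m


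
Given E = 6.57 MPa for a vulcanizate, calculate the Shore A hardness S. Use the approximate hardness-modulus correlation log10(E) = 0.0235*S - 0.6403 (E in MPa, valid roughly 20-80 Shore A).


log10(E) = 0.0235*S - 0.6403  =>  S = (log10(E) + 0.6403) / 0.0235
log10(6.57) = 0.817565
S = (0.817565 + 0.6403) / 0.0235 = 1.457865 / 0.0235
S = 62.0

Shore A = 62.0


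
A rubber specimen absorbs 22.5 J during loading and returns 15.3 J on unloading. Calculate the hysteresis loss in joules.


Hysteresis loss = loading - unloading
= 22.5 - 15.3
= 7.2 J

7.2 J


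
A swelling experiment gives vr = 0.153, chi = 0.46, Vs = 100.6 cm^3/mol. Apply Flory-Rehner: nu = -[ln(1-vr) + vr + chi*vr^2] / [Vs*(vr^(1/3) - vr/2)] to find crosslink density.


ln(1 - vr) = ln(1 - 0.153) = -0.1661
Numerator = -((-0.1661) + 0.153 + 0.46 * 0.153^2) = 0.0023
Denominator = 100.6 * (0.153^(1/3) - 0.153/2) = 46.1098
nu = 0.0023 / 46.1098 = 4.9587e-05 mol/cm^3

4.9587e-05 mol/cm^3


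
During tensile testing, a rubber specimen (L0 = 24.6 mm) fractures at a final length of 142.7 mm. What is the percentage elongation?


Elongation = (Lf - L0) / L0 * 100
= (142.7 - 24.6) / 24.6 * 100
= 118.1 / 24.6 * 100
= 480.1%

480.1%


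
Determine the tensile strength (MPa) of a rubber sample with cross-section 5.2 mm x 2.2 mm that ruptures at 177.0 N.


Area = width * thickness = 5.2 * 2.2 = 11.44 mm^2
TS = force / area = 177.0 / 11.44 = 15.47 MPa

15.47 MPa


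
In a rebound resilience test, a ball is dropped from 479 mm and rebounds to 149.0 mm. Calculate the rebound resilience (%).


Resilience = h_rebound / h_drop * 100
= 149.0 / 479 * 100
= 31.1%

31.1%


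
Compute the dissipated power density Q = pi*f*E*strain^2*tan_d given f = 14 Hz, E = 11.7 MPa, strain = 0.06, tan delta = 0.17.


Q = pi * f * E * strain^2 * tan_d
= pi * 14 * 11.7 * 0.06^2 * 0.17
= pi * 14 * 11.7 * 0.0036 * 0.17
= 0.3149

Q = 0.3149


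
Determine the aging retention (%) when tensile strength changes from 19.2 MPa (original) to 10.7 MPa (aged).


Retention = aged / original * 100
= 10.7 / 19.2 * 100
= 55.7%

55.7%


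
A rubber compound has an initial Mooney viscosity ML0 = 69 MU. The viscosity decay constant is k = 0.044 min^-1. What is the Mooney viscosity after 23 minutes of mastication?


ML = ML0 * exp(-k * t)
ML = 69 * exp(-0.044 * 23)
ML = 69 * 0.3635
ML = 25.08 MU

25.08 MU


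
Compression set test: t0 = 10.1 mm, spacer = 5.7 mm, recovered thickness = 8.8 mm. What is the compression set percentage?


CS = (t0 - recovered) / (t0 - ts) * 100
= (10.1 - 8.8) / (10.1 - 5.7) * 100
= 1.3 / 4.4 * 100
= 29.5%

29.5%


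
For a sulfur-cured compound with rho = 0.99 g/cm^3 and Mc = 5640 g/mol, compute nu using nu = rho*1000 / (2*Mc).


nu = rho * 1000 / (2 * Mc)
nu = 0.99 * 1000 / (2 * 5640)
nu = 990.0 / 11280
nu = 0.0878 mol/L

0.0878 mol/L


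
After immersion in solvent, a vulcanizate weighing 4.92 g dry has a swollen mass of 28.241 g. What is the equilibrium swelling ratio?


Q = W_swollen / W_dry
Q = 28.241 / 4.92
Q = 5.74

Q = 5.74


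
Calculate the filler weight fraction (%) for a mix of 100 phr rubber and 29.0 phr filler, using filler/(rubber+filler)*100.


Filler % = filler / (rubber + filler) * 100
= 29.0 / (100 + 29.0) * 100
= 29.0 / 129.0 * 100
= 22.48%

22.48%


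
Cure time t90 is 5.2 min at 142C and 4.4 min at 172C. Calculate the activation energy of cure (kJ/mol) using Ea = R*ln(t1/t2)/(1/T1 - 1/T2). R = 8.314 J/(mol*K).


T1 = 415.15 K, T2 = 445.15 K
1/T1 - 1/T2 = 1.6233e-04
ln(t1/t2) = ln(5.2/4.4) = 0.1671
Ea = 8.314 * 0.1671 / 1.6233e-04 = 8555.7342 J/mol
Ea = 8.56 kJ/mol

8.56 kJ/mol


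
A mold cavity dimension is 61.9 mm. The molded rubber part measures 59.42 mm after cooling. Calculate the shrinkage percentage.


Shrinkage = (mold - part) / mold * 100
= (61.9 - 59.42) / 61.9 * 100
= 2.48 / 61.9 * 100
= 4.01%

4.01%


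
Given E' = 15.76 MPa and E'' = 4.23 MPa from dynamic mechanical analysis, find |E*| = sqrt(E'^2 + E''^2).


|E*| = sqrt(E'^2 + E''^2)
= sqrt(15.76^2 + 4.23^2)
= sqrt(248.3776 + 17.8929)
= 16.318 MPa

16.318 MPa


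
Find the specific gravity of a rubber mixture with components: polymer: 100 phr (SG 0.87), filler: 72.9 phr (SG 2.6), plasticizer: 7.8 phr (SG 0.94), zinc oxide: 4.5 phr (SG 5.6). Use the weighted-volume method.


Sum of weights = 185.2
Volume contributions:
  polymer: 100/0.87 = 114.9425
  filler: 72.9/2.6 = 28.0385
  plasticizer: 7.8/0.94 = 8.2979
  zinc oxide: 4.5/5.6 = 0.8036
Sum of volumes = 152.0824
SG = 185.2 / 152.0824 = 1.218

SG = 1.218


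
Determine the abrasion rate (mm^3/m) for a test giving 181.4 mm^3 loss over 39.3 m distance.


Rate = volume_loss / distance
= 181.4 / 39.3
= 4.616 mm^3/m

4.616 mm^3/m


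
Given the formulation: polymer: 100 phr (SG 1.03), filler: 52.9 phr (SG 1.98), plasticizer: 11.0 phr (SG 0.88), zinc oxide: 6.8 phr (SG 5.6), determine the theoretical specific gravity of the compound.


Sum of weights = 170.7
Volume contributions:
  polymer: 100/1.03 = 97.0874
  filler: 52.9/1.98 = 26.7172
  plasticizer: 11.0/0.88 = 12.5000
  zinc oxide: 6.8/5.6 = 1.2143
Sum of volumes = 137.5188
SG = 170.7 / 137.5188 = 1.241

SG = 1.241


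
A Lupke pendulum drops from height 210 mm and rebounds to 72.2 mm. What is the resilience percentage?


Resilience = h_rebound / h_drop * 100
= 72.2 / 210 * 100
= 34.4%

34.4%


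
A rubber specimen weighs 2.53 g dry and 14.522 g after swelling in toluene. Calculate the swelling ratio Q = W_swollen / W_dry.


Q = W_swollen / W_dry
Q = 14.522 / 2.53
Q = 5.74

Q = 5.74


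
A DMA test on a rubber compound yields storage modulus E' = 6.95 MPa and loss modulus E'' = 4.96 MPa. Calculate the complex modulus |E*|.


|E*| = sqrt(E'^2 + E''^2)
= sqrt(6.95^2 + 4.96^2)
= sqrt(48.3025 + 24.6016)
= 8.538 MPa

8.538 MPa


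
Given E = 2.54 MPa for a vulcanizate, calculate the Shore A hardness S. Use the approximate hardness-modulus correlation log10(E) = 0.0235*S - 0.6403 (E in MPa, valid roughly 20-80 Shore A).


log10(E) = 0.0235*S - 0.6403  =>  S = (log10(E) + 0.6403) / 0.0235
log10(2.54) = 0.404834
S = (0.404834 + 0.6403) / 0.0235 = 1.045134 / 0.0235
S = 44.5

Shore A = 44.5


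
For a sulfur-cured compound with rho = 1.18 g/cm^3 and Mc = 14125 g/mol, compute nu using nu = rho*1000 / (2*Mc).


nu = rho * 1000 / (2 * Mc)
nu = 1.18 * 1000 / (2 * 14125)
nu = 1180.0 / 28250
nu = 0.0418 mol/L

0.0418 mol/L


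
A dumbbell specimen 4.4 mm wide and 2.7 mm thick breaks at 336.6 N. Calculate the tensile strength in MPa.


Area = width * thickness = 4.4 * 2.7 = 11.88 mm^2
TS = force / area = 336.6 / 11.88 = 28.33 MPa

28.33 MPa


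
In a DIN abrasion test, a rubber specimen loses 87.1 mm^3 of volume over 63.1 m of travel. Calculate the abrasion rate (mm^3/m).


Rate = volume_loss / distance
= 87.1 / 63.1
= 1.38 mm^3/m

1.38 mm^3/m


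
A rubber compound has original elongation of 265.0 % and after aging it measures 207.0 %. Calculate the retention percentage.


Retention = aged / original * 100
= 207.0 / 265.0 * 100
= 78.1%

78.1%


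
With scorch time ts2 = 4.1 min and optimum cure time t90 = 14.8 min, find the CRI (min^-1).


CRI = 100 / (t90 - ts2)
= 100 / (14.8 - 4.1)
= 100 / 10.7
= 9.35 min^-1

9.35 min^-1


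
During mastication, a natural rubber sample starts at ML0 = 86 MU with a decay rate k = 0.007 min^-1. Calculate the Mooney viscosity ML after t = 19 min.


ML = ML0 * exp(-k * t)
ML = 86 * exp(-0.007 * 19)
ML = 86 * 0.8755
ML = 75.29 MU

75.29 MU


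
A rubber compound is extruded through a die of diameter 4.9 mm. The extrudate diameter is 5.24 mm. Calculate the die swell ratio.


Die swell ratio = D_extrudate / D_die
= 5.24 / 4.9
= 1.069

Die swell = 1.069


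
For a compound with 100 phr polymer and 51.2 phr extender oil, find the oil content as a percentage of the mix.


Oil % = oil / (100 + oil) * 100
= 51.2 / (100 + 51.2) * 100
= 51.2 / 151.2 * 100
= 33.86%

33.86%


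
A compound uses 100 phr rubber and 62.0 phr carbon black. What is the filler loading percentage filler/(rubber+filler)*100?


Filler % = filler / (rubber + filler) * 100
= 62.0 / (100 + 62.0) * 100
= 62.0 / 162.0 * 100
= 38.27%

38.27%


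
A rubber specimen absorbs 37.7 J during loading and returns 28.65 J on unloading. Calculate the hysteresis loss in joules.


Hysteresis loss = loading - unloading
= 37.7 - 28.65
= 9.05 J

9.05 J


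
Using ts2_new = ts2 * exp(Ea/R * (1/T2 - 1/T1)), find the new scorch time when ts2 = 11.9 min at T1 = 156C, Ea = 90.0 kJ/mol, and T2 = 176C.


Convert temperatures: T1 = 156 + 273.15 = 429.15 K, T2 = 176 + 273.15 = 449.15 K
ts2_new = 11.9 * exp(90000 / 8.314 * (1/449.15 - 1/429.15))
1/T2 - 1/T1 = -1.0376e-04
ts2_new = 3.87 min

3.87 min


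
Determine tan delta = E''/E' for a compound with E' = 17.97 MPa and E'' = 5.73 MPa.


tan delta = E'' / E'
= 5.73 / 17.97
= 0.3189

tan delta = 0.3189


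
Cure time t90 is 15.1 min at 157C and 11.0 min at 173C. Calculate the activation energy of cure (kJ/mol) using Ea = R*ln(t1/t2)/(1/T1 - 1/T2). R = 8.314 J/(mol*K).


T1 = 430.15 K, T2 = 446.15 K
1/T1 - 1/T2 = 8.3372e-05
ln(t1/t2) = ln(15.1/11.0) = 0.3168
Ea = 8.314 * 0.3168 / 8.3372e-05 = 31591.8683 J/mol
Ea = 31.59 kJ/mol

31.59 kJ/mol


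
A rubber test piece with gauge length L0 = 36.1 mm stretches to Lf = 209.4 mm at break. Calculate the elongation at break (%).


Elongation = (Lf - L0) / L0 * 100
= (209.4 - 36.1) / 36.1 * 100
= 173.3 / 36.1 * 100
= 480.1%

480.1%


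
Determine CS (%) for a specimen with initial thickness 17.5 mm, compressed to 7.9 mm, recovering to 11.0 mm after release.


CS = (t0 - recovered) / (t0 - ts) * 100
= (17.5 - 11.0) / (17.5 - 7.9) * 100
= 6.5 / 9.6 * 100
= 67.7%

67.7%


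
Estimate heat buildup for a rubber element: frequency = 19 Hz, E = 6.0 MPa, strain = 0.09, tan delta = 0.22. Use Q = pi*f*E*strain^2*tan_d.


Q = pi * f * E * strain^2 * tan_d
= pi * 19 * 6.0 * 0.09^2 * 0.22
= pi * 19 * 6.0 * 0.0081 * 0.22
= 0.6382

Q = 0.6382


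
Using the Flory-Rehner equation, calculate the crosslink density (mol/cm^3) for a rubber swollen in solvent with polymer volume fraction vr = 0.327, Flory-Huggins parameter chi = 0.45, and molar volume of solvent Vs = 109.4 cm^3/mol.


ln(1 - vr) = ln(1 - 0.327) = -0.3960
Numerator = -((-0.3960) + 0.327 + 0.45 * 0.327^2) = 0.0209
Denominator = 109.4 * (0.327^(1/3) - 0.327/2) = 57.4833
nu = 0.0209 / 57.4833 = 3.6344e-04 mol/cm^3

3.6344e-04 mol/cm^3


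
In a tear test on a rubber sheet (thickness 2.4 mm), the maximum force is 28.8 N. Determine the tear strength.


Tear strength = force / thickness
= 28.8 / 2.4
= 12.0 N/mm

12.0 N/mm


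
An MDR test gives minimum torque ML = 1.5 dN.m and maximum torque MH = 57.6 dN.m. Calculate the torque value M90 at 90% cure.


M90 = ML + 0.9 * (MH - ML)
M90 = 1.5 + 0.9 * (57.6 - 1.5)
M90 = 1.5 + 0.9 * 56.1
M90 = 51.99 dN.m

51.99 dN.m


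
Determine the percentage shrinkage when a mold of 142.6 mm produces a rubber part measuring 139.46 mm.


Shrinkage = (mold - part) / mold * 100
= (142.6 - 139.46) / 142.6 * 100
= 3.14 / 142.6 * 100
= 2.2%

2.2%


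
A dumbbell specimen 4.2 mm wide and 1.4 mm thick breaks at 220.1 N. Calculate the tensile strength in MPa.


Area = width * thickness = 4.2 * 1.4 = 5.88 mm^2
TS = force / area = 220.1 / 5.88 = 37.43 MPa

37.43 MPa


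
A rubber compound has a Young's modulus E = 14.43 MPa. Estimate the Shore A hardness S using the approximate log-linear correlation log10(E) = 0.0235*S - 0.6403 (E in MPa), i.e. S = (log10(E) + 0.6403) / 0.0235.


log10(E) = 0.0235*S - 0.6403  =>  S = (log10(E) + 0.6403) / 0.0235
log10(14.43) = 1.159266
S = (1.159266 + 0.6403) / 0.0235 = 1.799566 / 0.0235
S = 76.6

Shore A = 76.6


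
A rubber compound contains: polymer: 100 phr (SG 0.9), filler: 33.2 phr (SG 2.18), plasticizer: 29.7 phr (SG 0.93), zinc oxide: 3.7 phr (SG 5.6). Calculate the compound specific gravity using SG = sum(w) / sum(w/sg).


Sum of weights = 166.6
Volume contributions:
  polymer: 100/0.9 = 111.1111
  filler: 33.2/2.18 = 15.2294
  plasticizer: 29.7/0.93 = 31.9355
  zinc oxide: 3.7/5.6 = 0.6607
Sum of volumes = 158.9367
SG = 166.6 / 158.9367 = 1.048

SG = 1.048


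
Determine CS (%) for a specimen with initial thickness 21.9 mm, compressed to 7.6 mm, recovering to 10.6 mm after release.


CS = (t0 - recovered) / (t0 - ts) * 100
= (21.9 - 10.6) / (21.9 - 7.6) * 100
= 11.3 / 14.3 * 100
= 79.0%

79.0%


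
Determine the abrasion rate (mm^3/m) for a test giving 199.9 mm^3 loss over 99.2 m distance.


Rate = volume_loss / distance
= 199.9 / 99.2
= 2.015 mm^3/m

2.015 mm^3/m


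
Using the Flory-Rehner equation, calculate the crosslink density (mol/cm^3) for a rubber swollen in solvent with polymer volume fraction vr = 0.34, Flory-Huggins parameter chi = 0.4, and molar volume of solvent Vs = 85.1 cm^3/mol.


ln(1 - vr) = ln(1 - 0.34) = -0.4155
Numerator = -((-0.4155) + 0.34 + 0.4 * 0.34^2) = 0.0293
Denominator = 85.1 * (0.34^(1/3) - 0.34/2) = 44.9288
nu = 0.0293 / 44.9288 = 6.5160e-04 mol/cm^3

6.5160e-04 mol/cm^3


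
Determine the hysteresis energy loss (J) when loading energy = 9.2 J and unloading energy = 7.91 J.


Hysteresis loss = loading - unloading
= 9.2 - 7.91
= 1.29 J

1.29 J


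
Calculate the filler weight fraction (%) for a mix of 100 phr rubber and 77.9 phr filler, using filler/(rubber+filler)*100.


Filler % = filler / (rubber + filler) * 100
= 77.9 / (100 + 77.9) * 100
= 77.9 / 177.9 * 100
= 43.79%

43.79%


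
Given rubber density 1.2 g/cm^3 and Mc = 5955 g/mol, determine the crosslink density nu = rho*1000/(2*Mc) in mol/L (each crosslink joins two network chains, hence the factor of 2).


nu = rho * 1000 / (2 * Mc)
nu = 1.2 * 1000 / (2 * 5955)
nu = 1200.0 / 11910
nu = 0.1008 mol/L

0.1008 mol/L


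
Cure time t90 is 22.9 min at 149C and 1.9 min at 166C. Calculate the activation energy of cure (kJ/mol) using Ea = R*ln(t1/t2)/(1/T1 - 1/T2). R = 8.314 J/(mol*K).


T1 = 422.15 K, T2 = 439.15 K
1/T1 - 1/T2 = 9.1700e-05
ln(t1/t2) = ln(22.9/1.9) = 2.4893
Ea = 8.314 * 2.4893 / 9.1700e-05 = 225691.4241 J/mol
Ea = 225.69 kJ/mol

225.69 kJ/mol


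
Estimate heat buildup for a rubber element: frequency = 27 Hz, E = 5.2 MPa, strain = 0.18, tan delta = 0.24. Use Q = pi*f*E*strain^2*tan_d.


Q = pi * f * E * strain^2 * tan_d
= pi * 27 * 5.2 * 0.18^2 * 0.24
= pi * 27 * 5.2 * 0.0324 * 0.24
= 3.4298

Q = 3.4298


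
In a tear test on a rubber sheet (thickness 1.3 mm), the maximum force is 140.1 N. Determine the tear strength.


Tear strength = force / thickness
= 140.1 / 1.3
= 107.77 N/mm

107.77 N/mm


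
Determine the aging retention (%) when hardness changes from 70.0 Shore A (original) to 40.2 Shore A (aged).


Retention = aged / original * 100
= 40.2 / 70.0 * 100
= 57.4%

57.4%


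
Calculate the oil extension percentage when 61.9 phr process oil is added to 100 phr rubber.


Oil % = oil / (100 + oil) * 100
= 61.9 / (100 + 61.9) * 100
= 61.9 / 161.9 * 100
= 38.23%

38.23%


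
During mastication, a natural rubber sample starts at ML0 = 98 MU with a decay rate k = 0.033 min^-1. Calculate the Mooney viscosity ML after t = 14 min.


ML = ML0 * exp(-k * t)
ML = 98 * exp(-0.033 * 14)
ML = 98 * 0.6300
ML = 61.74 MU

61.74 MU


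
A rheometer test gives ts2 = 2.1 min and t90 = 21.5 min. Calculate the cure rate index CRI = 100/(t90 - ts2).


CRI = 100 / (t90 - ts2)
= 100 / (21.5 - 2.1)
= 100 / 19.4
= 5.15 min^-1

5.15 min^-1


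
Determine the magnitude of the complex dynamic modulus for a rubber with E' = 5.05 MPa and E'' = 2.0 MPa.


|E*| = sqrt(E'^2 + E''^2)
= sqrt(5.05^2 + 2.0^2)
= sqrt(25.5025 + 4.0000)
= 5.432 MPa

5.432 MPa


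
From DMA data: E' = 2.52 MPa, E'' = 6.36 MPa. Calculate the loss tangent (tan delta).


tan delta = E'' / E'
= 6.36 / 2.52
= 2.5238

tan delta = 2.5238


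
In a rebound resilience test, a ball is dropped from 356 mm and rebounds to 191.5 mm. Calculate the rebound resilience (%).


Resilience = h_rebound / h_drop * 100
= 191.5 / 356 * 100
= 53.8%

53.8%


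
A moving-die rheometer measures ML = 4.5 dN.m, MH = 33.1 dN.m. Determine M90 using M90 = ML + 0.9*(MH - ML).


M90 = ML + 0.9 * (MH - ML)
M90 = 4.5 + 0.9 * (33.1 - 4.5)
M90 = 4.5 + 0.9 * 28.6
M90 = 30.24 dN.m

30.24 dN.m


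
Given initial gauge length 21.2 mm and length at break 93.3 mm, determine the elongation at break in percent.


Elongation = (Lf - L0) / L0 * 100
= (93.3 - 21.2) / 21.2 * 100
= 72.1 / 21.2 * 100
= 340.1%

340.1%


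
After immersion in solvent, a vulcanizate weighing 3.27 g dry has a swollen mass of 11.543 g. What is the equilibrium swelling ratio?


Q = W_swollen / W_dry
Q = 11.543 / 3.27
Q = 3.53

Q = 3.53


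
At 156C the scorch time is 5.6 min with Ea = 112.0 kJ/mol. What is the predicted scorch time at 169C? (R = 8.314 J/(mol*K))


Convert temperatures: T1 = 156 + 273.15 = 429.15 K, T2 = 169 + 273.15 = 442.15 K
ts2_new = 5.6 * exp(112000 / 8.314 * (1/442.15 - 1/429.15))
1/T2 - 1/T1 = -6.8512e-05
ts2_new = 2.23 min

2.23 min


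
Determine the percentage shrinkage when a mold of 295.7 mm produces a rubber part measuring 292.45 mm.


Shrinkage = (mold - part) / mold * 100
= (295.7 - 292.45) / 295.7 * 100
= 3.25 / 295.7 * 100
= 1.1%

1.1%


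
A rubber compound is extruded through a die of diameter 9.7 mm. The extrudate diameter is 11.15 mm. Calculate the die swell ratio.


Die swell ratio = D_extrudate / D_die
= 11.15 / 9.7
= 1.149

Die swell = 1.149


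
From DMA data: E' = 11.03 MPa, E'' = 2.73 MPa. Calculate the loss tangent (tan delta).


tan delta = E'' / E'
= 2.73 / 11.03
= 0.2475

tan delta = 0.2475


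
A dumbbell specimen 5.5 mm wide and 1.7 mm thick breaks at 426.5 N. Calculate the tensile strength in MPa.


Area = width * thickness = 5.5 * 1.7 = 9.35 mm^2
TS = force / area = 426.5 / 9.35 = 45.61 MPa

45.61 MPa


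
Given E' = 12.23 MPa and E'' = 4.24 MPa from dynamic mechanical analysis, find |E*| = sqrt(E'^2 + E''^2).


|E*| = sqrt(E'^2 + E''^2)
= sqrt(12.23^2 + 4.24^2)
= sqrt(149.5729 + 17.9776)
= 12.944 MPa

12.944 MPa


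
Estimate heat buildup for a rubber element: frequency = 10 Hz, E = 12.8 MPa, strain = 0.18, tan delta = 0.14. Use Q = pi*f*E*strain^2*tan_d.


Q = pi * f * E * strain^2 * tan_d
= pi * 10 * 12.8 * 0.18^2 * 0.14
= pi * 10 * 12.8 * 0.0324 * 0.14
= 1.8240

Q = 1.8240


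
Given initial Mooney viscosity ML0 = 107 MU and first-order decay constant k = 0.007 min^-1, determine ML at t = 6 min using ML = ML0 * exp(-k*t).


ML = ML0 * exp(-k * t)
ML = 107 * exp(-0.007 * 6)
ML = 107 * 0.9589
ML = 102.6 MU

102.6 MU


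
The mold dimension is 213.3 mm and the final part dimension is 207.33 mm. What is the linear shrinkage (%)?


Shrinkage = (mold - part) / mold * 100
= (213.3 - 207.33) / 213.3 * 100
= 5.97 / 213.3 * 100
= 2.8%

2.8%
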